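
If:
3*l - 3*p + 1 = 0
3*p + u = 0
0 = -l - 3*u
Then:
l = -3/8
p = -1/24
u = 1/8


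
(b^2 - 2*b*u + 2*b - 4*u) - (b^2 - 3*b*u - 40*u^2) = b*u + 2*b + 40*u^2 - 4*u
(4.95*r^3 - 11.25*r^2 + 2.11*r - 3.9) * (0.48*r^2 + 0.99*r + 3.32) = 2.376*r^5 - 0.499499999999999*r^4 + 6.3093*r^3 - 37.1331*r^2 + 3.1442*r - 12.948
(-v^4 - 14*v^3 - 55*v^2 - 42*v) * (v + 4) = -v^5 - 18*v^4 - 111*v^3 - 262*v^2 - 168*v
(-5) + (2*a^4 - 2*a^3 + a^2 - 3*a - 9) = 2*a^4 - 2*a^3 + a^2 - 3*a - 14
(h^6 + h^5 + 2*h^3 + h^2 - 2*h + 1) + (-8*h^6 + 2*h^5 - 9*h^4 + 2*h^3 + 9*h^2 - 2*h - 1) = -7*h^6 + 3*h^5 - 9*h^4 + 4*h^3 + 10*h^2 - 4*h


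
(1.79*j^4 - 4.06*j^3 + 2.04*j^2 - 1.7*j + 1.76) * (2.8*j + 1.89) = 5.012*j^5 - 7.9849*j^4 - 1.9614*j^3 - 0.9044*j^2 + 1.715*j + 3.3264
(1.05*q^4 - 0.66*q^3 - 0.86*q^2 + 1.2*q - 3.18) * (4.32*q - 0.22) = 4.536*q^5 - 3.0822*q^4 - 3.57*q^3 + 5.3732*q^2 - 14.0016*q + 0.6996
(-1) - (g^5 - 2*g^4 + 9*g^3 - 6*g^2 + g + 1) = -g^5 + 2*g^4 - 9*g^3 + 6*g^2 - g - 2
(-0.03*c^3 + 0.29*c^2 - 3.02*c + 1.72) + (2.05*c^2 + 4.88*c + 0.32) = -0.03*c^3 + 2.34*c^2 + 1.86*c + 2.04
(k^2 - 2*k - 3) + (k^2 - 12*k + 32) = 2*k^2 - 14*k + 29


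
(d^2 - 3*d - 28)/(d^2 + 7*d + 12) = (d - 7)/(d + 3)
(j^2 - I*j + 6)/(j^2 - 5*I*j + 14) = (j - 3*I)/(j - 7*I)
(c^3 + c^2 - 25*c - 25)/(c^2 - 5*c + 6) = (c^3 + c^2 - 25*c - 25)/(c^2 - 5*c + 6)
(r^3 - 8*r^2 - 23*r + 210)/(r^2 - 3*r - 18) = (r^2 - 2*r - 35)/(r + 3)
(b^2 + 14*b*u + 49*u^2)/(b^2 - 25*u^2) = (b^2 + 14*b*u + 49*u^2)/(b^2 - 25*u^2)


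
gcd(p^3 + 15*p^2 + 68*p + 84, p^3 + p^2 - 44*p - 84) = p^2 + 8*p + 12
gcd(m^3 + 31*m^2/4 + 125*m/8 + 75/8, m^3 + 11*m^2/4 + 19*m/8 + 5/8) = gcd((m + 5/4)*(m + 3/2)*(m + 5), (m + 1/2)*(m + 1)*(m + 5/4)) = m + 5/4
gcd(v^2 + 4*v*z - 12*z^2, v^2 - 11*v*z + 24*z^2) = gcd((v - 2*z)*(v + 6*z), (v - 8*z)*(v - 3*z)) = 1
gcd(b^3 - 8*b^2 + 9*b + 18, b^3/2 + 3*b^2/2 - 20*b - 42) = b - 6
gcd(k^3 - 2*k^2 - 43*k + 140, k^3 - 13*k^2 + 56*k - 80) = k^2 - 9*k + 20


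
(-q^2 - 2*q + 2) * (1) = -q^2 - 2*q + 2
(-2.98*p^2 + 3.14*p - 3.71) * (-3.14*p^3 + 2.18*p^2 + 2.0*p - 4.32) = 9.3572*p^5 - 16.356*p^4 + 12.5346*p^3 + 11.0658*p^2 - 20.9848*p + 16.0272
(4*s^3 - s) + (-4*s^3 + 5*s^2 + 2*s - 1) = 5*s^2 + s - 1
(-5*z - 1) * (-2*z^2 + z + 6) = 10*z^3 - 3*z^2 - 31*z - 6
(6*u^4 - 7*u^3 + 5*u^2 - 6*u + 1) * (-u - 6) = -6*u^5 - 29*u^4 + 37*u^3 - 24*u^2 + 35*u - 6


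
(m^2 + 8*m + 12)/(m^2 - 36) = (m + 2)/(m - 6)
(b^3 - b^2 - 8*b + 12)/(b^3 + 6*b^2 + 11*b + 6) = (b^2 - 4*b + 4)/(b^2 + 3*b + 2)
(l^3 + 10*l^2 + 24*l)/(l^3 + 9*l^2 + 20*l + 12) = l*(l + 4)/(l^2 + 3*l + 2)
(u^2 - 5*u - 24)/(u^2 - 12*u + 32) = (u + 3)/(u - 4)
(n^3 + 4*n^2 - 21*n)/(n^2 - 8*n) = (n^2 + 4*n - 21)/(n - 8)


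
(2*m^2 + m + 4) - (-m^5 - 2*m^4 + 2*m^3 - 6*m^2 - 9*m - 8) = m^5 + 2*m^4 - 2*m^3 + 8*m^2 + 10*m + 12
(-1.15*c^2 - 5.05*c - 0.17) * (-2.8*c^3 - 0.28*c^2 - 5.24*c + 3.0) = 3.22*c^5 + 14.462*c^4 + 7.916*c^3 + 23.0596*c^2 - 14.2592*c - 0.51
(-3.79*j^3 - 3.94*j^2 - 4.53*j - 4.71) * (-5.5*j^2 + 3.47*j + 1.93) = 20.845*j^5 + 8.5187*j^4 + 3.9285*j^3 + 2.5817*j^2 - 25.0866*j - 9.0903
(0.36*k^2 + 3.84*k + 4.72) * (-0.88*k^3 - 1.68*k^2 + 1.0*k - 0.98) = -0.3168*k^5 - 3.984*k^4 - 10.2448*k^3 - 4.4424*k^2 + 0.9568*k - 4.6256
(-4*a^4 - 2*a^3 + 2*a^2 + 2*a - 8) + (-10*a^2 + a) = -4*a^4 - 2*a^3 - 8*a^2 + 3*a - 8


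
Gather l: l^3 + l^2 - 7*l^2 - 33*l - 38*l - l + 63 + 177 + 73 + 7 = l^3 - 6*l^2 - 72*l + 320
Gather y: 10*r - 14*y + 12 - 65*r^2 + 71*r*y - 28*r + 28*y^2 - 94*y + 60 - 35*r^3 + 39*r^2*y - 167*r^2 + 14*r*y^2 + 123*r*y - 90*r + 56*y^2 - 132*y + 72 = -35*r^3 - 232*r^2 - 108*r + y^2*(14*r + 84) + y*(39*r^2 + 194*r - 240) + 144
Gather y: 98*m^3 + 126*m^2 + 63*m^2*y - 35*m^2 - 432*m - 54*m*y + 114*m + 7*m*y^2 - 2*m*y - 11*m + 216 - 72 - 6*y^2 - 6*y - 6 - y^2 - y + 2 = 98*m^3 + 91*m^2 - 329*m + y^2*(7*m - 7) + y*(63*m^2 - 56*m - 7) + 140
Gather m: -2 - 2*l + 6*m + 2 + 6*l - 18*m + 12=4*l - 12*m + 12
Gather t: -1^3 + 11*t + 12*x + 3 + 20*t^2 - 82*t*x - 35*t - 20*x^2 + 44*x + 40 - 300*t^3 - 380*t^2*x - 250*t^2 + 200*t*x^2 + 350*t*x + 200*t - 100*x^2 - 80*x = -300*t^3 + t^2*(-380*x - 230) + t*(200*x^2 + 268*x + 176) - 120*x^2 - 24*x + 42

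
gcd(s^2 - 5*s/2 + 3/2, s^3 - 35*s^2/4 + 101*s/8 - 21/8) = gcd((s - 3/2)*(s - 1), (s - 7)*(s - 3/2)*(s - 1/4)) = s - 3/2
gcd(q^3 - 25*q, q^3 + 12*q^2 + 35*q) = q^2 + 5*q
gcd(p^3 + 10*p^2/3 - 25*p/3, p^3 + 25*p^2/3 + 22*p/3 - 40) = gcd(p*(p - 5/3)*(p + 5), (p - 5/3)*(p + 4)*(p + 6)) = p - 5/3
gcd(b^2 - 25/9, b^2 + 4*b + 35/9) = b + 5/3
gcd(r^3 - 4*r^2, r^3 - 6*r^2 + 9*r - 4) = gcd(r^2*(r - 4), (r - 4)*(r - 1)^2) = r - 4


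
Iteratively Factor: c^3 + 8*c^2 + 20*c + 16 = (c + 4)*(c^2 + 4*c + 4) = (c + 2)*(c + 4)*(c + 2)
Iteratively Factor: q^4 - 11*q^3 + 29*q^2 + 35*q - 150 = (q - 5)*(q^3 - 6*q^2 - q + 30) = (q - 5)*(q - 3)*(q^2 - 3*q - 10) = (q - 5)^2*(q - 3)*(q + 2)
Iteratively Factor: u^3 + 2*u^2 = (u + 2)*(u^2) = u*(u + 2)*(u)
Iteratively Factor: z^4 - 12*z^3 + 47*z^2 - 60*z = (z - 5)*(z^3 - 7*z^2 + 12*z) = z*(z - 5)*(z^2 - 7*z + 12) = z*(z - 5)*(z - 4)*(z - 3)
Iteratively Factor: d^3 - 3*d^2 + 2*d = (d - 1)*(d^2 - 2*d) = d*(d - 1)*(d - 2)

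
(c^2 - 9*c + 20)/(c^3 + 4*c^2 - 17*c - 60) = (c - 5)/(c^2 + 8*c + 15)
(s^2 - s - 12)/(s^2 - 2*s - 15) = (s - 4)/(s - 5)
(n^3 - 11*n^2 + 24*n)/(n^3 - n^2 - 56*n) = (n - 3)/(n + 7)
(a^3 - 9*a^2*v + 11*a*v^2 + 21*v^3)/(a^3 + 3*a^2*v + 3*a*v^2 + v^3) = (a^2 - 10*a*v + 21*v^2)/(a^2 + 2*a*v + v^2)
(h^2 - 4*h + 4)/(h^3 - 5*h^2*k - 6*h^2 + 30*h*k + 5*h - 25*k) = (h^2 - 4*h + 4)/(h^3 - 5*h^2*k - 6*h^2 + 30*h*k + 5*h - 25*k)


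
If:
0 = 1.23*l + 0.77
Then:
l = -0.63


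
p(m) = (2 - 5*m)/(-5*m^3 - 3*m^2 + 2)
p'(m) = (2 - 5*m)*(15*m^2 + 6*m)/(-5*m^3 - 3*m^2 + 2)^2 - 5/(-5*m^3 - 3*m^2 + 2) = (25*m^3 + 15*m^2 - 3*m*(5*m - 2)*(5*m + 2) - 10)/(5*m^3 + 3*m^2 - 2)^2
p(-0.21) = 1.59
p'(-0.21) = -3.11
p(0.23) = 0.48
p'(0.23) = -2.23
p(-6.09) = 0.03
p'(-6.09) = 0.01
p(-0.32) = 1.94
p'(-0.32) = -3.09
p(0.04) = 0.90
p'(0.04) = -2.39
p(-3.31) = 0.12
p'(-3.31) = 0.09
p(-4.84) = 0.05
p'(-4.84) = 0.02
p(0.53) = -1.57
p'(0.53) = -40.30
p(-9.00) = 0.01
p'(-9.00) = 0.00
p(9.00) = 0.01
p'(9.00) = 0.00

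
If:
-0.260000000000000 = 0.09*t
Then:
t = -2.89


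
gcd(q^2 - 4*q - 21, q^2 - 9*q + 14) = q - 7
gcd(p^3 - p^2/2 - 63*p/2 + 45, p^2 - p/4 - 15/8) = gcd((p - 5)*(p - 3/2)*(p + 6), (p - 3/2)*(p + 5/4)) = p - 3/2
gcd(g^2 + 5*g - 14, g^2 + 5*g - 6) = 1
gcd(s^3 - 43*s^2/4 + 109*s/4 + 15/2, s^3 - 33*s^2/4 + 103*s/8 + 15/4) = s^2 - 23*s/4 - 3/2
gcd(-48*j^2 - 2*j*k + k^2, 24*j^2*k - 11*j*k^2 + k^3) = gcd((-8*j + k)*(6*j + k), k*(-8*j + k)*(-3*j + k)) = 8*j - k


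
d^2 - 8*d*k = d*(d - 8*k)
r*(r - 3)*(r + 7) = r^3 + 4*r^2 - 21*r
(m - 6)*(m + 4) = m^2 - 2*m - 24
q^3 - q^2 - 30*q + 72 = (q - 4)*(q - 3)*(q + 6)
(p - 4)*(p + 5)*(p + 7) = p^3 + 8*p^2 - 13*p - 140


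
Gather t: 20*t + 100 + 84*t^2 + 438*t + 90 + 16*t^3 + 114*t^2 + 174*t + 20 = 16*t^3 + 198*t^2 + 632*t + 210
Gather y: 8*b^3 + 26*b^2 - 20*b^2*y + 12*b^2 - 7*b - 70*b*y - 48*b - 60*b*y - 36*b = 8*b^3 + 38*b^2 - 91*b + y*(-20*b^2 - 130*b)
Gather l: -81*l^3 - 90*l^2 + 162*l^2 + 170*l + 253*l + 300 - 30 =-81*l^3 + 72*l^2 + 423*l + 270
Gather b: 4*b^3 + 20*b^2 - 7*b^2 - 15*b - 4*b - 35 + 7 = 4*b^3 + 13*b^2 - 19*b - 28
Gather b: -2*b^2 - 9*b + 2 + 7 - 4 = -2*b^2 - 9*b + 5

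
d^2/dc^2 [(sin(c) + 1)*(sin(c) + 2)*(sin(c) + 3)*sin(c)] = -16*sin(c)^4 - 54*sin(c)^3 - 32*sin(c)^2 + 30*sin(c) + 22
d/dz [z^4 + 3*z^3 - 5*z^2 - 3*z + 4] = 4*z^3 + 9*z^2 - 10*z - 3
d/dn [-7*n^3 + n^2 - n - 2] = -21*n^2 + 2*n - 1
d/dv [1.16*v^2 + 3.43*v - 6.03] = 2.32*v + 3.43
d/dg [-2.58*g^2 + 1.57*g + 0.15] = 1.57 - 5.16*g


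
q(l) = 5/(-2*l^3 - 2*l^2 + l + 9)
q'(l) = 5*(6*l^2 + 4*l - 1)/(-2*l^3 - 2*l^2 + l + 9)^2 = 5*(6*l^2 + 4*l - 1)/(2*l^3 + 2*l^2 - l - 9)^2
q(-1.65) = 0.46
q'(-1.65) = 0.37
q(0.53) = 0.58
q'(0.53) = 0.19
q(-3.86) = 0.06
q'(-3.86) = 0.04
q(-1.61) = 0.47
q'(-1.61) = 0.36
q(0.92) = 0.75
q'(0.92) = 0.87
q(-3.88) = 0.05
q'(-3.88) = 0.04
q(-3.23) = 0.10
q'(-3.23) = 0.09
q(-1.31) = 0.57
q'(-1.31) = 0.26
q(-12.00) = 0.00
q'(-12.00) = 0.00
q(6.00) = -0.01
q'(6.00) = 0.00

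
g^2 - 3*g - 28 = (g - 7)*(g + 4)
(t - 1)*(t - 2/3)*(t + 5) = t^3 + 10*t^2/3 - 23*t/3 + 10/3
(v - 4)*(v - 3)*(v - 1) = v^3 - 8*v^2 + 19*v - 12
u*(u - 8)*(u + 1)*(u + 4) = u^4 - 3*u^3 - 36*u^2 - 32*u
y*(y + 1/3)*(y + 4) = y^3 + 13*y^2/3 + 4*y/3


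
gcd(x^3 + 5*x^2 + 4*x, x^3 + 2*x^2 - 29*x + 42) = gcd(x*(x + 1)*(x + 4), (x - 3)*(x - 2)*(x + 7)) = 1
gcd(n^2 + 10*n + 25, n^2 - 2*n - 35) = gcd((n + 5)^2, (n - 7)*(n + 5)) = n + 5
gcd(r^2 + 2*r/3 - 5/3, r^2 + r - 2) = r - 1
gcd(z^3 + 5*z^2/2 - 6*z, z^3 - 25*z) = z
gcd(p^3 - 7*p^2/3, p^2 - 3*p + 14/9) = p - 7/3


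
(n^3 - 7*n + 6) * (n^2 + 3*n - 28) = n^5 + 3*n^4 - 35*n^3 - 15*n^2 + 214*n - 168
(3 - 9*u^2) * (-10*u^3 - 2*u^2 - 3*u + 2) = 90*u^5 + 18*u^4 - 3*u^3 - 24*u^2 - 9*u + 6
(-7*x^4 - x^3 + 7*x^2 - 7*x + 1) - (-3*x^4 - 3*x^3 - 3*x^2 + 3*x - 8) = -4*x^4 + 2*x^3 + 10*x^2 - 10*x + 9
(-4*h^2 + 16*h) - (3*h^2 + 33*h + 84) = -7*h^2 - 17*h - 84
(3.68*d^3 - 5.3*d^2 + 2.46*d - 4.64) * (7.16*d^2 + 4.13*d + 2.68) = 26.3488*d^5 - 22.7496*d^4 + 5.587*d^3 - 37.2666*d^2 - 12.5704*d - 12.4352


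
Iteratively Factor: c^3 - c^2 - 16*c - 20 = (c - 5)*(c^2 + 4*c + 4) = (c - 5)*(c + 2)*(c + 2)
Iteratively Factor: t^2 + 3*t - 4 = (t - 1)*(t + 4)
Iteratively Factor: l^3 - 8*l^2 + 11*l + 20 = (l - 5)*(l^2 - 3*l - 4) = (l - 5)*(l + 1)*(l - 4)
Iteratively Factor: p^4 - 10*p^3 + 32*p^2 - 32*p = (p - 2)*(p^3 - 8*p^2 + 16*p) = p*(p - 2)*(p^2 - 8*p + 16) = p*(p - 4)*(p - 2)*(p - 4)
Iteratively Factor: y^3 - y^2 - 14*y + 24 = (y - 3)*(y^2 + 2*y - 8) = (y - 3)*(y - 2)*(y + 4)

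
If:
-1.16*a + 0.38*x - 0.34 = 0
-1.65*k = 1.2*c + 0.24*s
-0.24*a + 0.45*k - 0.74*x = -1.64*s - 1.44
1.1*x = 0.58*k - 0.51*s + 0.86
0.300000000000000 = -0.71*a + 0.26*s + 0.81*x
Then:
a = -0.18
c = 1.72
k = -1.19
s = -0.42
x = 0.35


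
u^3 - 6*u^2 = u^2*(u - 6)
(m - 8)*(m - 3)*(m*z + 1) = m^3*z - 11*m^2*z + m^2 + 24*m*z - 11*m + 24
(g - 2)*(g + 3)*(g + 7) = g^3 + 8*g^2 + g - 42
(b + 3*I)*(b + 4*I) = b^2 + 7*I*b - 12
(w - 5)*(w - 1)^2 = w^3 - 7*w^2 + 11*w - 5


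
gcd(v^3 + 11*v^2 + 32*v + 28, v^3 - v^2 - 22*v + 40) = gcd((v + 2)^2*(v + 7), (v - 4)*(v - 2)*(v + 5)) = 1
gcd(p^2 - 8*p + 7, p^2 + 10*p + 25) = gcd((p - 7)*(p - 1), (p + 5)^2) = 1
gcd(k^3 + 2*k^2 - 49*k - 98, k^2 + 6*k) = 1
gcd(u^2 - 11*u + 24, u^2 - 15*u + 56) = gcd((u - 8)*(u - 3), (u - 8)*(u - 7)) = u - 8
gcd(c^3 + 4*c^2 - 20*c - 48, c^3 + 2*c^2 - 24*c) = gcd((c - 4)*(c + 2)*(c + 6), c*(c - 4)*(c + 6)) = c^2 + 2*c - 24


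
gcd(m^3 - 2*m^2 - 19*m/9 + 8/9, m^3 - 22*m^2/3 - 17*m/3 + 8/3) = m^2 + 2*m/3 - 1/3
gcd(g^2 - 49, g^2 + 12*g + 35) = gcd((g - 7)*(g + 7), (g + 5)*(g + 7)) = g + 7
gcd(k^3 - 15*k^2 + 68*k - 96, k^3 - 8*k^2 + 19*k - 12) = k^2 - 7*k + 12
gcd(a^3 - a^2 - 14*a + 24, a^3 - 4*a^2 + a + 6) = a^2 - 5*a + 6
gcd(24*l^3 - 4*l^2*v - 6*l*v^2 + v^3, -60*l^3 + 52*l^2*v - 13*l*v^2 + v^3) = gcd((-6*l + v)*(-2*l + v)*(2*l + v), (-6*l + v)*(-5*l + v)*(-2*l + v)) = 12*l^2 - 8*l*v + v^2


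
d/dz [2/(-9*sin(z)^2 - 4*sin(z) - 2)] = 4*(9*sin(z) + 2)*cos(z)/(9*sin(z)^2 + 4*sin(z) + 2)^2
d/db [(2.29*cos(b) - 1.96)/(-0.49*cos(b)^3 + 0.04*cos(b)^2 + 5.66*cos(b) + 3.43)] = (-2.2442*cos(b)^3 + 2.9728*cos(b)^2 - 0.1568*cos(b) - 18.9483)*sin(b)/(0.2401*cos(b)^6 - 0.0392*cos(b)^5 - 5.5452*cos(b)^4 - 2.9086*cos(b)^3 + 32.31*cos(b)^2 + 38.8276*cos(b) + 11.7649)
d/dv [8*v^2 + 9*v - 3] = 16*v + 9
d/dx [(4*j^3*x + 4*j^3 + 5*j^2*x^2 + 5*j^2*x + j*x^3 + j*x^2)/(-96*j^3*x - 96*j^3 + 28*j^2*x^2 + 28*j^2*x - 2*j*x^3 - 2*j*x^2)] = j*(-296*j^2 - 88*j*x + 19*x^2)/(2*(2304*j^4 - 1344*j^3*x + 292*j^2*x^2 - 28*j*x^3 + x^4))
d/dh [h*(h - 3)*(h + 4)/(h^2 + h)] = (h^2 + 2*h + 13)/(h^2 + 2*h + 1)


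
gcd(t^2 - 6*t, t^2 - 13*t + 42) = t - 6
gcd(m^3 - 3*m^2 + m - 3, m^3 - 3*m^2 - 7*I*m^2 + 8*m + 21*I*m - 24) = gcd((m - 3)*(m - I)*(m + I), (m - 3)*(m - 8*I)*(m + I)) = m^2 + m*(-3 + I) - 3*I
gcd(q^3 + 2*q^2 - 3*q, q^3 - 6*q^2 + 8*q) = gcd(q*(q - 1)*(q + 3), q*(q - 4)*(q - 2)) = q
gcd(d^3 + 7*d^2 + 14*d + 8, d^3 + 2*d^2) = d + 2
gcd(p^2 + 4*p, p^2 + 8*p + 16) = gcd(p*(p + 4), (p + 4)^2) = p + 4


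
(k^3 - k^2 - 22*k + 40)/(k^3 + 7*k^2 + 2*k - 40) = (k - 4)/(k + 4)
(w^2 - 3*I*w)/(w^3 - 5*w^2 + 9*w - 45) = w/(w^2 + w*(-5 + 3*I) - 15*I)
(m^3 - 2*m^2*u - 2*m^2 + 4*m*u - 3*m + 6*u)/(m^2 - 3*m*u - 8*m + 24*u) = (m^3 - 2*m^2*u - 2*m^2 + 4*m*u - 3*m + 6*u)/(m^2 - 3*m*u - 8*m + 24*u)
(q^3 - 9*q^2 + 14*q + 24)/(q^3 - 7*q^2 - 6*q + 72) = (q + 1)/(q + 3)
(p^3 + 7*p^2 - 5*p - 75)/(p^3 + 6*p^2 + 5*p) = (p^2 + 2*p - 15)/(p*(p + 1))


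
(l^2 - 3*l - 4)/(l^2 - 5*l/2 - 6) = 2*(l + 1)/(2*l + 3)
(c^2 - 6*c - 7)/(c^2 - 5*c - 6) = (c - 7)/(c - 6)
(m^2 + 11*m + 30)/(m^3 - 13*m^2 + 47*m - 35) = (m^2 + 11*m + 30)/(m^3 - 13*m^2 + 47*m - 35)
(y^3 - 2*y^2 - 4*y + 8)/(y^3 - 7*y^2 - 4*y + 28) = (y - 2)/(y - 7)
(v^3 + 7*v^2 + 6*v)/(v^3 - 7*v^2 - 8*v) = (v + 6)/(v - 8)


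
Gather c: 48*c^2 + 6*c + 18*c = 48*c^2 + 24*c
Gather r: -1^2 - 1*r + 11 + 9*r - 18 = 8*r - 8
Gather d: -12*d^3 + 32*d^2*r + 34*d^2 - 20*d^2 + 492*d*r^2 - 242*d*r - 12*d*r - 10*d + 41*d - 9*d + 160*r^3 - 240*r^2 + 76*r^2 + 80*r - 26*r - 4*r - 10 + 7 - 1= -12*d^3 + d^2*(32*r + 14) + d*(492*r^2 - 254*r + 22) + 160*r^3 - 164*r^2 + 50*r - 4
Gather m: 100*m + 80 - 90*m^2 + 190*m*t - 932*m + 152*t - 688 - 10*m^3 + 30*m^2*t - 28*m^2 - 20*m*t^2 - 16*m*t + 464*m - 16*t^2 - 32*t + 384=-10*m^3 + m^2*(30*t - 118) + m*(-20*t^2 + 174*t - 368) - 16*t^2 + 120*t - 224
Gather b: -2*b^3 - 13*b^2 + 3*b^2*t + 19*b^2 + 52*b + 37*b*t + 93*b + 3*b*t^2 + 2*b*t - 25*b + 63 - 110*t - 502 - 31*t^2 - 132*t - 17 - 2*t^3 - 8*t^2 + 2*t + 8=-2*b^3 + b^2*(3*t + 6) + b*(3*t^2 + 39*t + 120) - 2*t^3 - 39*t^2 - 240*t - 448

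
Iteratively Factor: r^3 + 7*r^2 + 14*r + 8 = (r + 4)*(r^2 + 3*r + 2) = (r + 1)*(r + 4)*(r + 2)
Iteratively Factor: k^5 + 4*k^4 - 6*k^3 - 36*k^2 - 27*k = (k - 3)*(k^4 + 7*k^3 + 15*k^2 + 9*k) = (k - 3)*(k + 3)*(k^3 + 4*k^2 + 3*k) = k*(k - 3)*(k + 3)*(k^2 + 4*k + 3) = k*(k - 3)*(k + 1)*(k + 3)*(k + 3)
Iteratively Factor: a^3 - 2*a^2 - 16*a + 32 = (a - 4)*(a^2 + 2*a - 8) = (a - 4)*(a - 2)*(a + 4)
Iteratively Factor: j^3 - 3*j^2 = (j - 3)*(j^2) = j*(j - 3)*(j)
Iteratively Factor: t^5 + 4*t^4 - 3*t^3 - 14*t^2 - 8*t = (t)*(t^4 + 4*t^3 - 3*t^2 - 14*t - 8) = t*(t - 2)*(t^3 + 6*t^2 + 9*t + 4) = t*(t - 2)*(t + 1)*(t^2 + 5*t + 4) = t*(t - 2)*(t + 1)*(t + 4)*(t + 1)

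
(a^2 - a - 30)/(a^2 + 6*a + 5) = (a - 6)/(a + 1)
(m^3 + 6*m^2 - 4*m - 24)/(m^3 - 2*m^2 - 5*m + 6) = (m^2 + 4*m - 12)/(m^2 - 4*m + 3)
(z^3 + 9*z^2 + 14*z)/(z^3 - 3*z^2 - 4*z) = (z^2 + 9*z + 14)/(z^2 - 3*z - 4)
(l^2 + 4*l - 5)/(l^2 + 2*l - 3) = (l + 5)/(l + 3)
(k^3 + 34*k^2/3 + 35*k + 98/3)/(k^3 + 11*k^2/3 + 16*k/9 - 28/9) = 3*(k + 7)/(3*k - 2)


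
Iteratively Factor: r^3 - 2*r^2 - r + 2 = (r - 1)*(r^2 - r - 2) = (r - 1)*(r + 1)*(r - 2)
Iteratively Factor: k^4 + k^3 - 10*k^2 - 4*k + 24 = (k - 2)*(k^3 + 3*k^2 - 4*k - 12) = (k - 2)*(k + 3)*(k^2 - 4) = (k - 2)*(k + 2)*(k + 3)*(k - 2)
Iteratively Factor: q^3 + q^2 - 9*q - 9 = (q + 3)*(q^2 - 2*q - 3) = (q + 1)*(q + 3)*(q - 3)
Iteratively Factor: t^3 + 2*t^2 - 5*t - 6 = (t - 2)*(t^2 + 4*t + 3) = (t - 2)*(t + 3)*(t + 1)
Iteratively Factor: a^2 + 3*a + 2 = (a + 1)*(a + 2)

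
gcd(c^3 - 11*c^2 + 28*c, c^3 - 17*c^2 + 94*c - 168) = c^2 - 11*c + 28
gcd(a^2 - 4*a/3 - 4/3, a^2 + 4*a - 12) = a - 2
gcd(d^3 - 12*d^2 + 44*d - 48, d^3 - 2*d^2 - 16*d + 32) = d^2 - 6*d + 8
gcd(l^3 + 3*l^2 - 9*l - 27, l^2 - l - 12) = l + 3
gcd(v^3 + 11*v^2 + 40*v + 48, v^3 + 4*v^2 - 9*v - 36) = v^2 + 7*v + 12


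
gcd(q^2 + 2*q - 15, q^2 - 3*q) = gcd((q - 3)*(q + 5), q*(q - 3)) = q - 3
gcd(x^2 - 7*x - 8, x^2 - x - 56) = x - 8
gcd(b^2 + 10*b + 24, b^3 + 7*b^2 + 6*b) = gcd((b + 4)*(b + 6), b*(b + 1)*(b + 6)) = b + 6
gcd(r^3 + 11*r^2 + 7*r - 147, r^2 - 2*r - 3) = r - 3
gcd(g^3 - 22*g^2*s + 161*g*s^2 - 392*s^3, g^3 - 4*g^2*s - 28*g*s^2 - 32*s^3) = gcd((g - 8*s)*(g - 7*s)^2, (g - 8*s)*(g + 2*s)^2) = -g + 8*s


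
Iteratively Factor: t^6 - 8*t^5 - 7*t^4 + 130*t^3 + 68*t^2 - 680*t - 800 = (t - 5)*(t^5 - 3*t^4 - 22*t^3 + 20*t^2 + 168*t + 160) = (t - 5)*(t + 2)*(t^4 - 5*t^3 - 12*t^2 + 44*t + 80) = (t - 5)*(t + 2)^2*(t^3 - 7*t^2 + 2*t + 40) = (t - 5)*(t + 2)^3*(t^2 - 9*t + 20) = (t - 5)*(t - 4)*(t + 2)^3*(t - 5)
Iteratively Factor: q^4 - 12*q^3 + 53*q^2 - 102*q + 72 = (q - 2)*(q^3 - 10*q^2 + 33*q - 36) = (q - 4)*(q - 2)*(q^2 - 6*q + 9) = (q - 4)*(q - 3)*(q - 2)*(q - 3)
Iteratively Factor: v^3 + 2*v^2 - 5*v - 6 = (v + 1)*(v^2 + v - 6) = (v - 2)*(v + 1)*(v + 3)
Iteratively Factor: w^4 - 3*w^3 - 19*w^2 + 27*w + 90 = (w - 3)*(w^3 - 19*w - 30) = (w - 3)*(w + 3)*(w^2 - 3*w - 10) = (w - 5)*(w - 3)*(w + 3)*(w + 2)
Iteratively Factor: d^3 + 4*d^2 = (d)*(d^2 + 4*d) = d^2*(d + 4)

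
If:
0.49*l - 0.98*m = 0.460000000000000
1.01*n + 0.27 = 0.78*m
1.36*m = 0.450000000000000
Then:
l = 1.60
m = 0.33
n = -0.01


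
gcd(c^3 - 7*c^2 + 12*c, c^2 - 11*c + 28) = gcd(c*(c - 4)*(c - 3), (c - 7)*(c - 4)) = c - 4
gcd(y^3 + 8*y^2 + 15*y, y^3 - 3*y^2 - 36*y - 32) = 1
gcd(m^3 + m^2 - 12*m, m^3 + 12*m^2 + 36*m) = m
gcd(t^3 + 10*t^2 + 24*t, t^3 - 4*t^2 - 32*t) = t^2 + 4*t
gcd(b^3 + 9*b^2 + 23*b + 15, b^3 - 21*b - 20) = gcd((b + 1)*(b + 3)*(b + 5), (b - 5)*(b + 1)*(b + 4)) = b + 1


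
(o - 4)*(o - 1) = o^2 - 5*o + 4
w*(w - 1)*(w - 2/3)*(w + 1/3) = w^4 - 4*w^3/3 + w^2/9 + 2*w/9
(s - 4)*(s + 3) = s^2 - s - 12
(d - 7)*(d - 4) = d^2 - 11*d + 28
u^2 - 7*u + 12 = (u - 4)*(u - 3)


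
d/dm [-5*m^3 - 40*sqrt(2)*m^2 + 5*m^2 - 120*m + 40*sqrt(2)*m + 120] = -15*m^2 - 80*sqrt(2)*m + 10*m - 120 + 40*sqrt(2)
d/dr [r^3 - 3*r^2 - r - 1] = 3*r^2 - 6*r - 1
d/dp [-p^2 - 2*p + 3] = -2*p - 2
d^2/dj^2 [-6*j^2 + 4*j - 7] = -12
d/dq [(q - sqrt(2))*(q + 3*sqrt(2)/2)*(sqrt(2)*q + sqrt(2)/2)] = 3*sqrt(2)*q^2 + sqrt(2)*q + 2*q - 3*sqrt(2) + 1/2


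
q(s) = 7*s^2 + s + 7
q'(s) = 14*s + 1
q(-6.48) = 294.45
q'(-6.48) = -89.72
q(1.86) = 33.08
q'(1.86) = 27.04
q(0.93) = 13.98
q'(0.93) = 14.02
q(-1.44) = 20.08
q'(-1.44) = -19.16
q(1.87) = 33.35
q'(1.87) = 27.18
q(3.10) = 77.37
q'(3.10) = 44.40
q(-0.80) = 10.68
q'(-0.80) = -10.20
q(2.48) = 52.53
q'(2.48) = 35.72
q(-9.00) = 565.00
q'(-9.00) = -125.00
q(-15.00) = 1567.00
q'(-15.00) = -209.00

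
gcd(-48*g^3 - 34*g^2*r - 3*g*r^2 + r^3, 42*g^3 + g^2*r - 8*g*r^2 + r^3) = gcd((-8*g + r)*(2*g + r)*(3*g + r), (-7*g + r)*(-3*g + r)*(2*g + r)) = 2*g + r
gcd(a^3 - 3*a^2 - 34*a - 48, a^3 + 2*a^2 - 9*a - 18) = a^2 + 5*a + 6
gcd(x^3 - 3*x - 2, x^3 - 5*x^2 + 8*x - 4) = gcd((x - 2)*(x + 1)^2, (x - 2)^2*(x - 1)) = x - 2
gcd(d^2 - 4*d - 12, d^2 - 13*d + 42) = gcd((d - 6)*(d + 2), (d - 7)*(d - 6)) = d - 6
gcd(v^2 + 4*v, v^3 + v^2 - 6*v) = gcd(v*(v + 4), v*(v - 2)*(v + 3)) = v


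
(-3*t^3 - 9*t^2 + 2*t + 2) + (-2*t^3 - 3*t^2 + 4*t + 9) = -5*t^3 - 12*t^2 + 6*t + 11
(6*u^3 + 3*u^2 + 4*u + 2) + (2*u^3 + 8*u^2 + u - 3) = 8*u^3 + 11*u^2 + 5*u - 1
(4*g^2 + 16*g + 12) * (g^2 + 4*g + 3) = 4*g^4 + 32*g^3 + 88*g^2 + 96*g + 36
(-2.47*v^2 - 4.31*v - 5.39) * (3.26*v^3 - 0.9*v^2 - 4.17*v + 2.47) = -8.0522*v^5 - 11.8276*v^4 - 3.3925*v^3 + 16.7228*v^2 + 11.8306*v - 13.3133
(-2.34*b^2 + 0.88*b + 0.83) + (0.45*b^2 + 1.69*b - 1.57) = -1.89*b^2 + 2.57*b - 0.74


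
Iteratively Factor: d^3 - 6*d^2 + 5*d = (d - 1)*(d^2 - 5*d) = (d - 5)*(d - 1)*(d)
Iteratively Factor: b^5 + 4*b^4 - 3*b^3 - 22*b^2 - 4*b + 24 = (b + 3)*(b^4 + b^3 - 6*b^2 - 4*b + 8) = (b + 2)*(b + 3)*(b^3 - b^2 - 4*b + 4) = (b + 2)^2*(b + 3)*(b^2 - 3*b + 2) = (b - 2)*(b + 2)^2*(b + 3)*(b - 1)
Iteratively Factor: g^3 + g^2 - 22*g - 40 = (g + 2)*(g^2 - g - 20) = (g + 2)*(g + 4)*(g - 5)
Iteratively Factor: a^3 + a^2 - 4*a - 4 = (a + 1)*(a^2 - 4) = (a + 1)*(a + 2)*(a - 2)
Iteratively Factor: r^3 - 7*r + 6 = (r - 2)*(r^2 + 2*r - 3) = (r - 2)*(r - 1)*(r + 3)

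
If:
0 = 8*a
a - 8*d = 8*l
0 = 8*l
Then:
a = 0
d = 0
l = 0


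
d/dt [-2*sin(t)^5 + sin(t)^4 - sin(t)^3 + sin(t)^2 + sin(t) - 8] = (-10*sin(t)^4 + 4*sin(t)^3 - 3*sin(t)^2 + 2*sin(t) + 1)*cos(t)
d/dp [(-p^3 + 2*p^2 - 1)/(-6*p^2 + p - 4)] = (p*(3*p - 4)*(6*p^2 - p + 4) - (12*p - 1)*(p^3 - 2*p^2 + 1))/(6*p^2 - p + 4)^2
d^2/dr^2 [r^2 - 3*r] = 2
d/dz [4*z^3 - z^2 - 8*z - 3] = 12*z^2 - 2*z - 8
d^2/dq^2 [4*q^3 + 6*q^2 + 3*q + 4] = 24*q + 12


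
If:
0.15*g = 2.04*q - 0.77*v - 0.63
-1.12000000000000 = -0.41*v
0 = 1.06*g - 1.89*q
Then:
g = 2.75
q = 1.54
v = 2.73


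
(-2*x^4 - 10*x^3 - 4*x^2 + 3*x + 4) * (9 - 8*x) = 16*x^5 + 62*x^4 - 58*x^3 - 60*x^2 - 5*x + 36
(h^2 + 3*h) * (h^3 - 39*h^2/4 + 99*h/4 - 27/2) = h^5 - 27*h^4/4 - 9*h^3/2 + 243*h^2/4 - 81*h/2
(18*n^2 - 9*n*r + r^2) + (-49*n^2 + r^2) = -31*n^2 - 9*n*r + 2*r^2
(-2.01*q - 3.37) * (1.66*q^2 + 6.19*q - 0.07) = -3.3366*q^3 - 18.0361*q^2 - 20.7196*q + 0.2359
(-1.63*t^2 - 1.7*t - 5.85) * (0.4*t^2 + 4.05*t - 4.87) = -0.652*t^4 - 7.2815*t^3 - 1.2869*t^2 - 15.4135*t + 28.4895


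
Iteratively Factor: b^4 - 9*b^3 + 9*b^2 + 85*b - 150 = (b + 3)*(b^3 - 12*b^2 + 45*b - 50) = (b - 5)*(b + 3)*(b^2 - 7*b + 10) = (b - 5)^2*(b + 3)*(b - 2)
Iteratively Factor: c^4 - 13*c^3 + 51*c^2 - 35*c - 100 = (c + 1)*(c^3 - 14*c^2 + 65*c - 100) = (c - 5)*(c + 1)*(c^2 - 9*c + 20) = (c - 5)*(c - 4)*(c + 1)*(c - 5)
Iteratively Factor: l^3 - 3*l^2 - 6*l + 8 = (l + 2)*(l^2 - 5*l + 4) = (l - 1)*(l + 2)*(l - 4)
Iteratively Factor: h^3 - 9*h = (h - 3)*(h^2 + 3*h) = h*(h - 3)*(h + 3)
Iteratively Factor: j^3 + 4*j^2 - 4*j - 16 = (j - 2)*(j^2 + 6*j + 8) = (j - 2)*(j + 2)*(j + 4)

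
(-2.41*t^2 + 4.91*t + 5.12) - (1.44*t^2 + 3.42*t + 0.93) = -3.85*t^2 + 1.49*t + 4.19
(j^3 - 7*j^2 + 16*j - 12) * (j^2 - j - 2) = j^5 - 8*j^4 + 21*j^3 - 14*j^2 - 20*j + 24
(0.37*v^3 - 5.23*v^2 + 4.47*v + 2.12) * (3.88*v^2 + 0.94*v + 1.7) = 1.4356*v^5 - 19.9446*v^4 + 13.0564*v^3 + 3.5364*v^2 + 9.5918*v + 3.604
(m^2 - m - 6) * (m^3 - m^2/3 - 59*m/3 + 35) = m^5 - 4*m^4/3 - 76*m^3/3 + 170*m^2/3 + 83*m - 210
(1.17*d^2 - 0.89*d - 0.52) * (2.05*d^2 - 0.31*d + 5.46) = 2.3985*d^4 - 2.1872*d^3 + 5.5981*d^2 - 4.6982*d - 2.8392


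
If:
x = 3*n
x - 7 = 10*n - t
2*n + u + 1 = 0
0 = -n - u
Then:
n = -1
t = 0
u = 1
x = -3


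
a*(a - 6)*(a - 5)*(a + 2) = a^4 - 9*a^3 + 8*a^2 + 60*a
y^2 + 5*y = y*(y + 5)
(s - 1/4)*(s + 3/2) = s^2 + 5*s/4 - 3/8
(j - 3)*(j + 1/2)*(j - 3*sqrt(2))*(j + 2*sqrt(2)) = j^4 - 5*j^3/2 - sqrt(2)*j^3 - 27*j^2/2 + 5*sqrt(2)*j^2/2 + 3*sqrt(2)*j/2 + 30*j + 18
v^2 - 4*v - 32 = (v - 8)*(v + 4)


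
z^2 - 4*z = z*(z - 4)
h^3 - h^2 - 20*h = h*(h - 5)*(h + 4)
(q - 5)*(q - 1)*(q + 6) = q^3 - 31*q + 30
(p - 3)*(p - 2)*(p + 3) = p^3 - 2*p^2 - 9*p + 18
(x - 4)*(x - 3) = x^2 - 7*x + 12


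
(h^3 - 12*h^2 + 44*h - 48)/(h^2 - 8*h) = (h^3 - 12*h^2 + 44*h - 48)/(h*(h - 8))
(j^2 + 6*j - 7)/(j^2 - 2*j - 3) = (-j^2 - 6*j + 7)/(-j^2 + 2*j + 3)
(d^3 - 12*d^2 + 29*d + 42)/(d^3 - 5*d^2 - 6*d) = (d - 7)/d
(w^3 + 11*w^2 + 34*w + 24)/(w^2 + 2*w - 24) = (w^2 + 5*w + 4)/(w - 4)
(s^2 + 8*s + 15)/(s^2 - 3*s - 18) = (s + 5)/(s - 6)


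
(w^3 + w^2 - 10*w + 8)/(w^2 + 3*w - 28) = (w^3 + w^2 - 10*w + 8)/(w^2 + 3*w - 28)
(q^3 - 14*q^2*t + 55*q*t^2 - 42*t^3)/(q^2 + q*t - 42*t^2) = (q^2 - 8*q*t + 7*t^2)/(q + 7*t)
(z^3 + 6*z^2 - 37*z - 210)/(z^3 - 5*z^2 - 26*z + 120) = (z + 7)/(z - 4)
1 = 1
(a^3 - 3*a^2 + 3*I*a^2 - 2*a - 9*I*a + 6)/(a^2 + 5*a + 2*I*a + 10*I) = (a^2 + a*(-3 + I) - 3*I)/(a + 5)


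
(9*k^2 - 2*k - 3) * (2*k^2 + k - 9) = 18*k^4 + 5*k^3 - 89*k^2 + 15*k + 27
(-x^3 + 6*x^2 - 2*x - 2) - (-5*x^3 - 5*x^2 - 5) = 4*x^3 + 11*x^2 - 2*x + 3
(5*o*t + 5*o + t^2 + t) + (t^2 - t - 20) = 5*o*t + 5*o + 2*t^2 - 20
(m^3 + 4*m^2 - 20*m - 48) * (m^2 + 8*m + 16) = m^5 + 12*m^4 + 28*m^3 - 144*m^2 - 704*m - 768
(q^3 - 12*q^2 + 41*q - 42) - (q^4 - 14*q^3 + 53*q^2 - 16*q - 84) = -q^4 + 15*q^3 - 65*q^2 + 57*q + 42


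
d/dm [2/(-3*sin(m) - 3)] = 2*cos(m)/(3*(sin(m) + 1)^2)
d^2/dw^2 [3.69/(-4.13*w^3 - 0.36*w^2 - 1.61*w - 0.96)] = ((91.4382*w + 2.6568)*(4.13*w^3 + 0.36*w^2 + 1.61*w + 0.96) - 3.69*(12.39*w^2 + 0.72*w + 1.61)*(24.78*w^2 + 1.44*w + 3.22))/(4.13*w^3 + 0.36*w^2 + 1.61*w + 0.96)^3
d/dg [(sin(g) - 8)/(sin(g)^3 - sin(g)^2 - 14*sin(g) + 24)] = (-2*sin(g)^3 + 25*sin(g)^2 - 16*sin(g) - 88)*cos(g)/(sin(g)^3 - sin(g)^2 - 14*sin(g) + 24)^2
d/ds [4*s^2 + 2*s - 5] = 8*s + 2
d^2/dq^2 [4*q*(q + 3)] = 8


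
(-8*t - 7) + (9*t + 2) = t - 5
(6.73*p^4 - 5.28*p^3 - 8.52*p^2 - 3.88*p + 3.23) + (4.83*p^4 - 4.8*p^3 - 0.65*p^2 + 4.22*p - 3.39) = 11.56*p^4 - 10.08*p^3 - 9.17*p^2 + 0.34*p - 0.16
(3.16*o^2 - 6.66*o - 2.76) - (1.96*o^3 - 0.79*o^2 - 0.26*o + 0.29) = -1.96*o^3 + 3.95*o^2 - 6.4*o - 3.05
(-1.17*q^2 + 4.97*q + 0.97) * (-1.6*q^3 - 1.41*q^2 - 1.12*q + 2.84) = 1.872*q^5 - 6.3023*q^4 - 7.2493*q^3 - 10.2569*q^2 + 13.0284*q + 2.7548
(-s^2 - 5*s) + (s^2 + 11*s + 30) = 6*s + 30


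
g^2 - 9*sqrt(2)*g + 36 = (g - 6*sqrt(2))*(g - 3*sqrt(2))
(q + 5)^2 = q^2 + 10*q + 25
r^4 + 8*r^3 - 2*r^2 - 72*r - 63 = (r - 3)*(r + 1)*(r + 3)*(r + 7)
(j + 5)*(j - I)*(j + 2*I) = j^3 + 5*j^2 + I*j^2 + 2*j + 5*I*j + 10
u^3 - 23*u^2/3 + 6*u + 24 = (u - 6)*(u - 3)*(u + 4/3)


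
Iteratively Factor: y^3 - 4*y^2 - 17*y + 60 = (y - 3)*(y^2 - y - 20) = (y - 5)*(y - 3)*(y + 4)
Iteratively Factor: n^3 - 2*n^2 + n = (n)*(n^2 - 2*n + 1) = n*(n - 1)*(n - 1)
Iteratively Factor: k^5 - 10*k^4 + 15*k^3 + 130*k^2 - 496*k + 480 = (k - 3)*(k^4 - 7*k^3 - 6*k^2 + 112*k - 160) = (k - 3)*(k - 2)*(k^3 - 5*k^2 - 16*k + 80) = (k - 3)*(k - 2)*(k + 4)*(k^2 - 9*k + 20) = (k - 5)*(k - 3)*(k - 2)*(k + 4)*(k - 4)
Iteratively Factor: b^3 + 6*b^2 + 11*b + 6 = (b + 2)*(b^2 + 4*b + 3) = (b + 1)*(b + 2)*(b + 3)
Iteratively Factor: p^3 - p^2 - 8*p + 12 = (p - 2)*(p^2 + p - 6) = (p - 2)^2*(p + 3)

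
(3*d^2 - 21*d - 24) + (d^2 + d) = 4*d^2 - 20*d - 24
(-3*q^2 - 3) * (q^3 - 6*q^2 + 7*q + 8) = -3*q^5 + 18*q^4 - 24*q^3 - 6*q^2 - 21*q - 24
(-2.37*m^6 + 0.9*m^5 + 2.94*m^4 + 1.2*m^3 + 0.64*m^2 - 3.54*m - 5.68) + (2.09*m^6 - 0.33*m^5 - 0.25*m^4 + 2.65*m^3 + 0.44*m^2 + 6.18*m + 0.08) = -0.28*m^6 + 0.57*m^5 + 2.69*m^4 + 3.85*m^3 + 1.08*m^2 + 2.64*m - 5.6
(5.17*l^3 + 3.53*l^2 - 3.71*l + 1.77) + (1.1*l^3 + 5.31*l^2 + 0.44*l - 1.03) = 6.27*l^3 + 8.84*l^2 - 3.27*l + 0.74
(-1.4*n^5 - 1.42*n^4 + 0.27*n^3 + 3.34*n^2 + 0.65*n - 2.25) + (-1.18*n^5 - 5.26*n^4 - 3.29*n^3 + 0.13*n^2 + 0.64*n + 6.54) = -2.58*n^5 - 6.68*n^4 - 3.02*n^3 + 3.47*n^2 + 1.29*n + 4.29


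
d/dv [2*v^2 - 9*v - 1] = 4*v - 9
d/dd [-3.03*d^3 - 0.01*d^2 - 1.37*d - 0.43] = -9.09*d^2 - 0.02*d - 1.37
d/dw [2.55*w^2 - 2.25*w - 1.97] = 5.1*w - 2.25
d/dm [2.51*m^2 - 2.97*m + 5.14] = 5.02*m - 2.97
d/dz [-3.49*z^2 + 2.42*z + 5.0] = 2.42 - 6.98*z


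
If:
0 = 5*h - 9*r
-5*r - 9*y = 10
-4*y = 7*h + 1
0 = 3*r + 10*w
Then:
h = 279/467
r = 155/467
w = -93/934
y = -605/467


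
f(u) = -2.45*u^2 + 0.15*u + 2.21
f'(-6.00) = 29.55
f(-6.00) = -86.89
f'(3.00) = -14.55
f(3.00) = -19.39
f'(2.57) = -12.44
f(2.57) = -13.59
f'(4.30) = -20.92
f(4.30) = -42.45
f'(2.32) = -11.22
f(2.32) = -10.63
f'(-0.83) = 4.22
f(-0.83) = 0.40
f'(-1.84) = 9.17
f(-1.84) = -6.36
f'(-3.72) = 18.38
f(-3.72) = -32.25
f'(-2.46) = 12.20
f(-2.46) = -12.99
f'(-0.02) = 0.25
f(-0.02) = 2.21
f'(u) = 0.15 - 4.9*u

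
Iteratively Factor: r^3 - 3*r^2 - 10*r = (r + 2)*(r^2 - 5*r) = r*(r + 2)*(r - 5)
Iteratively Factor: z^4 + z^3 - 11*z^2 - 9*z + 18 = (z + 3)*(z^3 - 2*z^2 - 5*z + 6) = (z - 1)*(z + 3)*(z^2 - z - 6) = (z - 3)*(z - 1)*(z + 3)*(z + 2)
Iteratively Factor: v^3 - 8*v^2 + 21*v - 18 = (v - 3)*(v^2 - 5*v + 6) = (v - 3)*(v - 2)*(v - 3)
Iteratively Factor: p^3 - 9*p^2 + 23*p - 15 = (p - 5)*(p^2 - 4*p + 3) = (p - 5)*(p - 3)*(p - 1)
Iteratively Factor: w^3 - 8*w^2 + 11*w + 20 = (w + 1)*(w^2 - 9*w + 20) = (w - 4)*(w + 1)*(w - 5)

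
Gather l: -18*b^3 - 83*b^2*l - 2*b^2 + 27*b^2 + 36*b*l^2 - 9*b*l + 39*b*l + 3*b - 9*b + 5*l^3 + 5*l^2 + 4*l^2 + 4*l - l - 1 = -18*b^3 + 25*b^2 - 6*b + 5*l^3 + l^2*(36*b + 9) + l*(-83*b^2 + 30*b + 3) - 1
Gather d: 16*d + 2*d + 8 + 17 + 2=18*d + 27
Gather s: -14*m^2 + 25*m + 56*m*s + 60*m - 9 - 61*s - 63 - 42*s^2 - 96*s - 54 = -14*m^2 + 85*m - 42*s^2 + s*(56*m - 157) - 126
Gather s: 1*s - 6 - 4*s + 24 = 18 - 3*s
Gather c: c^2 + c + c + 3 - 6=c^2 + 2*c - 3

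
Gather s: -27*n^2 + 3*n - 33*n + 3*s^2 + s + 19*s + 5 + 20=-27*n^2 - 30*n + 3*s^2 + 20*s + 25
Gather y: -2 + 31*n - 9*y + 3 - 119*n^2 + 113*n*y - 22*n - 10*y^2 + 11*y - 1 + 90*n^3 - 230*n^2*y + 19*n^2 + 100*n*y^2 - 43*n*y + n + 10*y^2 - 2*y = 90*n^3 - 100*n^2 + 100*n*y^2 + 10*n + y*(-230*n^2 + 70*n)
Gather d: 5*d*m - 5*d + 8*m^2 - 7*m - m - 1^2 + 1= d*(5*m - 5) + 8*m^2 - 8*m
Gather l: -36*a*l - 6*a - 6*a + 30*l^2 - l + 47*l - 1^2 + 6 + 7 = -12*a + 30*l^2 + l*(46 - 36*a) + 12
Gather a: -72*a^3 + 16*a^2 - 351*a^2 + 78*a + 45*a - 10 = -72*a^3 - 335*a^2 + 123*a - 10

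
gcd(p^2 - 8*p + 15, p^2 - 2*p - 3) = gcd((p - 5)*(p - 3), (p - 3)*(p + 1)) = p - 3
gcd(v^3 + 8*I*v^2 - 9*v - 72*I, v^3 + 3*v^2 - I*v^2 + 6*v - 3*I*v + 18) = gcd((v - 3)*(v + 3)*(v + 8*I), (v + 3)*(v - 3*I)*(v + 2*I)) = v + 3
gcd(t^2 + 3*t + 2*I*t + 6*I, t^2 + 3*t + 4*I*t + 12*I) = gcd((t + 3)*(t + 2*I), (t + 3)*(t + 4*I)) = t + 3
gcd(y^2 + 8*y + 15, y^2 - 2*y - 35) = y + 5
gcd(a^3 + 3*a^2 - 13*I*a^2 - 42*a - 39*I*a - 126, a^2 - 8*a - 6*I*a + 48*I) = a - 6*I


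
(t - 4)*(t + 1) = t^2 - 3*t - 4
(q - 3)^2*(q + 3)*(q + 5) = q^4 + 2*q^3 - 24*q^2 - 18*q + 135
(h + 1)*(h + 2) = h^2 + 3*h + 2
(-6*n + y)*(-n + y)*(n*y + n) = 6*n^3*y + 6*n^3 - 7*n^2*y^2 - 7*n^2*y + n*y^3 + n*y^2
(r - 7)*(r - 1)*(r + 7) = r^3 - r^2 - 49*r + 49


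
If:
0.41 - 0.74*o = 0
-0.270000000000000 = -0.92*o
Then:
No Solution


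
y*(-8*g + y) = -8*g*y + y^2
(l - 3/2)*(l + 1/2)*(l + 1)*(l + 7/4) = l^4 + 7*l^3/4 - 7*l^2/4 - 61*l/16 - 21/16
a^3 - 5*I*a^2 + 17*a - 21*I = (a - 7*I)*(a - I)*(a + 3*I)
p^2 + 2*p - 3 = (p - 1)*(p + 3)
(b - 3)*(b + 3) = b^2 - 9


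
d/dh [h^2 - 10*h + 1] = 2*h - 10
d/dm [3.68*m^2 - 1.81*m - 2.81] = 7.36*m - 1.81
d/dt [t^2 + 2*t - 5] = 2*t + 2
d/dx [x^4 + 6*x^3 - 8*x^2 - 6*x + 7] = 4*x^3 + 18*x^2 - 16*x - 6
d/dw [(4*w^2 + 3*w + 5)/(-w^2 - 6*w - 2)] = 3*(-7*w^2 - 2*w + 8)/(w^4 + 12*w^3 + 40*w^2 + 24*w + 4)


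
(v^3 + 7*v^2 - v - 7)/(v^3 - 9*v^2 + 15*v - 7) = (v^2 + 8*v + 7)/(v^2 - 8*v + 7)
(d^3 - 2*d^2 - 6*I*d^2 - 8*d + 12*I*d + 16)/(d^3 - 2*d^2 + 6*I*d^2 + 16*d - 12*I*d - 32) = (d - 4*I)/(d + 8*I)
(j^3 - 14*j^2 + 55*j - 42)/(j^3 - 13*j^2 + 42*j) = (j - 1)/j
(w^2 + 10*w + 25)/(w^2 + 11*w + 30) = (w + 5)/(w + 6)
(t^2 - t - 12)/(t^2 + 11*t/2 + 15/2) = 2*(t - 4)/(2*t + 5)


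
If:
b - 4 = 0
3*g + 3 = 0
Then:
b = 4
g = -1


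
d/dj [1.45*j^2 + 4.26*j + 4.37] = 2.9*j + 4.26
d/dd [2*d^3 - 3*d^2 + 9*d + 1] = 6*d^2 - 6*d + 9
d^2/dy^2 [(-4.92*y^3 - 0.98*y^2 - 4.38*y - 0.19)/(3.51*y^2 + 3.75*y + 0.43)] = (2.27373675443232e-13*y^4 - 205.649064*y^3 - 52.7712299999999*y^2 + 19.200906*y + 8.99288)/(43.243551*y^6 + 138.601125*y^5 + 163.971054*y^4 + 86.693625*y^3 + 20.087622*y^2 + 2.080125*y + 0.079507)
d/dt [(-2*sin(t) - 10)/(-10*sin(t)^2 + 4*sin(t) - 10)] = 5*(-10*sin(t) + cos(t)^2 + 2)*cos(t)/(5*sin(t)^2 - 2*sin(t) + 5)^2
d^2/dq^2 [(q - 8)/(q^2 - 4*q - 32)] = 2/(q^3 + 12*q^2 + 48*q + 64)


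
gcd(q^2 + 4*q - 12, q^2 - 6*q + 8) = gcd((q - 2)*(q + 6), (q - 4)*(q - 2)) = q - 2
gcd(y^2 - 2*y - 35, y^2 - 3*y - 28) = y - 7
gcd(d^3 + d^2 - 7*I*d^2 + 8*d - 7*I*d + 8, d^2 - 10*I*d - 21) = 1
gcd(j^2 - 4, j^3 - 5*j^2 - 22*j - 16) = j + 2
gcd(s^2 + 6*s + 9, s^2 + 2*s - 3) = s + 3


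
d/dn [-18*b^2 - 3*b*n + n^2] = -3*b + 2*n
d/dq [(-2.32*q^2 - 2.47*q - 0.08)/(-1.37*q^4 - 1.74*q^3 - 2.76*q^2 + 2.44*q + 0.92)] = (-6.3568*q^5 - 14.1885*q^4 - 9.034*q^3 - 12.8956*q^2 - 4.7104*q - 2.0772)/(1.8769*q^8 + 4.7676*q^7 + 10.59*q^6 + 2.9192*q^5 - 3.3944*q^4 - 16.6704*q^3 + 0.8752*q^2 + 4.4896*q + 0.8464)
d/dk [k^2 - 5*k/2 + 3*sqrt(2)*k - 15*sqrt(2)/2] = 2*k - 5/2 + 3*sqrt(2)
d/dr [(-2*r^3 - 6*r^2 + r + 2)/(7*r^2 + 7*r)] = (-2*r^4 - 4*r^3 - 7*r^2 - 4*r - 2)/(7*r^2*(r^2 + 2*r + 1))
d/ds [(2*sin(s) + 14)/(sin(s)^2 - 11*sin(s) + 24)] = 2*(-14*sin(s) + cos(s)^2 + 100)*cos(s)/(sin(s)^2 - 11*sin(s) + 24)^2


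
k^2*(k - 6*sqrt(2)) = k^3 - 6*sqrt(2)*k^2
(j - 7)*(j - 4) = j^2 - 11*j + 28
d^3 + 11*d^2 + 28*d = d*(d + 4)*(d + 7)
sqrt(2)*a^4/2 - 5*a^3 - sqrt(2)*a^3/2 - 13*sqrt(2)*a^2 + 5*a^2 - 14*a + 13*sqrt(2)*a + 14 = (a - 1)*(a - 7*sqrt(2))*(a + sqrt(2))*(sqrt(2)*a/2 + 1)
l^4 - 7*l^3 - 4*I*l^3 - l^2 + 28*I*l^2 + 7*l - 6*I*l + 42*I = (l - 7)*(l - 3*I)*(l - 2*I)*(l + I)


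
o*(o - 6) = o^2 - 6*o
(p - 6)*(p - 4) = p^2 - 10*p + 24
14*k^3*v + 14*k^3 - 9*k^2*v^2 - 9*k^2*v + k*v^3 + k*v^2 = (-7*k + v)*(-2*k + v)*(k*v + k)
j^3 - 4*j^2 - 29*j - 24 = (j - 8)*(j + 1)*(j + 3)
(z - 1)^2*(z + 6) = z^3 + 4*z^2 - 11*z + 6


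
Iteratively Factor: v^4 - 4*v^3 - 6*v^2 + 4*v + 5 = (v + 1)*(v^3 - 5*v^2 - v + 5) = (v - 5)*(v + 1)*(v^2 - 1) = (v - 5)*(v + 1)^2*(v - 1)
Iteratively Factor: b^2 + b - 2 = (b - 1)*(b + 2)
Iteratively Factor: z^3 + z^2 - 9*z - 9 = (z - 3)*(z^2 + 4*z + 3) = (z - 3)*(z + 3)*(z + 1)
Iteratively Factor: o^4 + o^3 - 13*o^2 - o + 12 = (o + 1)*(o^3 - 13*o + 12) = (o - 1)*(o + 1)*(o^2 + o - 12) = (o - 3)*(o - 1)*(o + 1)*(o + 4)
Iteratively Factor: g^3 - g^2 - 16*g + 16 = (g - 1)*(g^2 - 16) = (g - 4)*(g - 1)*(g + 4)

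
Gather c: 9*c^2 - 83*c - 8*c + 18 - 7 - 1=9*c^2 - 91*c + 10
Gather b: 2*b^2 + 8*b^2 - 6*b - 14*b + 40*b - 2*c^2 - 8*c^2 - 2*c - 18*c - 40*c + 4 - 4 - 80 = 10*b^2 + 20*b - 10*c^2 - 60*c - 80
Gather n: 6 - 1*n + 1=7 - n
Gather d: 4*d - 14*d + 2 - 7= -10*d - 5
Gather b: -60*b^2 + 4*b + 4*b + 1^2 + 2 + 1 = -60*b^2 + 8*b + 4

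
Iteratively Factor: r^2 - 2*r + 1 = (r - 1)*(r - 1)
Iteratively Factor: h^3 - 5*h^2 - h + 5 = (h - 5)*(h^2 - 1) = (h - 5)*(h - 1)*(h + 1)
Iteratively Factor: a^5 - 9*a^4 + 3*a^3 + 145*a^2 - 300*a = (a - 5)*(a^4 - 4*a^3 - 17*a^2 + 60*a) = (a - 5)^2*(a^3 + a^2 - 12*a) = (a - 5)^2*(a + 4)*(a^2 - 3*a) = (a - 5)^2*(a - 3)*(a + 4)*(a)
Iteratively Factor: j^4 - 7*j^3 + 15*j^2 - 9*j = (j - 1)*(j^3 - 6*j^2 + 9*j) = (j - 3)*(j - 1)*(j^2 - 3*j) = j*(j - 3)*(j - 1)*(j - 3)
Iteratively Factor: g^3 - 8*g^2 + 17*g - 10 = (g - 5)*(g^2 - 3*g + 2) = (g - 5)*(g - 2)*(g - 1)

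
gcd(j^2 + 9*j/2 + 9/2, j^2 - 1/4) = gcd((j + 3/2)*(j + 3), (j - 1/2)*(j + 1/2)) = 1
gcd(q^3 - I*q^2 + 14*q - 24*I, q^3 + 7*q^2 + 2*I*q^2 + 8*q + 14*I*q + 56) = q^2 + 2*I*q + 8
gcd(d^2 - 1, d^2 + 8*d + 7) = d + 1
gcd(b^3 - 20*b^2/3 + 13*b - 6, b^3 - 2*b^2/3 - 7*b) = b - 3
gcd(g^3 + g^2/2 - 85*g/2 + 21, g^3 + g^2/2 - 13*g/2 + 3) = g - 1/2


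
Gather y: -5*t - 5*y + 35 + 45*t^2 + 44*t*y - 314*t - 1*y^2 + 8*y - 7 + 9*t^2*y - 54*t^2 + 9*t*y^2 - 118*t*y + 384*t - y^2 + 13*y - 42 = -9*t^2 + 65*t + y^2*(9*t - 2) + y*(9*t^2 - 74*t + 16) - 14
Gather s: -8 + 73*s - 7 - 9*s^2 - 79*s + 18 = -9*s^2 - 6*s + 3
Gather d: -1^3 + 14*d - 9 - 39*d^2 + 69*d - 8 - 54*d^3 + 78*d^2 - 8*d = -54*d^3 + 39*d^2 + 75*d - 18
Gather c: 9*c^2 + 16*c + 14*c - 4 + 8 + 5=9*c^2 + 30*c + 9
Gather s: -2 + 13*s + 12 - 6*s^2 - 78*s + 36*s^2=30*s^2 - 65*s + 10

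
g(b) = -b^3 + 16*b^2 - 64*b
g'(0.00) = -64.00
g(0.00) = 0.00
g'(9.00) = -19.00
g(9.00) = -9.00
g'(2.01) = -11.80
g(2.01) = -72.12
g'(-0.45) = -79.01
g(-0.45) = 32.13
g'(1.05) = -33.71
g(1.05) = -50.72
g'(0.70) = -43.07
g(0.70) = -37.30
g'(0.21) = -57.41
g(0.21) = -12.74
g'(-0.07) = -66.25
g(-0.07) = 4.56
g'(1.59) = -20.70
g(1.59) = -65.33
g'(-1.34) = -112.27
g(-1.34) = 116.90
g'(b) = -3*b^2 + 32*b - 64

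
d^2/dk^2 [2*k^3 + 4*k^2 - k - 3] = 12*k + 8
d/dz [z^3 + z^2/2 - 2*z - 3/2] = 3*z^2 + z - 2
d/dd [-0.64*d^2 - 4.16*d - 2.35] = -1.28*d - 4.16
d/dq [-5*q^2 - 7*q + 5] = -10*q - 7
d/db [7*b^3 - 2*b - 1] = 21*b^2 - 2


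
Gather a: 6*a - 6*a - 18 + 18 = 0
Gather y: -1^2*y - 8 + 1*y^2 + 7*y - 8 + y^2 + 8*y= 2*y^2 + 14*y - 16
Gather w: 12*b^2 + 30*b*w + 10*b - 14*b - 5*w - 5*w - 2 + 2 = 12*b^2 - 4*b + w*(30*b - 10)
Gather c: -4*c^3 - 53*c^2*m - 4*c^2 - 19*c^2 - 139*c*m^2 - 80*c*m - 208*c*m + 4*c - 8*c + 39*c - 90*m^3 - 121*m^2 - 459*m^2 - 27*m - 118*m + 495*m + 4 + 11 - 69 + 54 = -4*c^3 + c^2*(-53*m - 23) + c*(-139*m^2 - 288*m + 35) - 90*m^3 - 580*m^2 + 350*m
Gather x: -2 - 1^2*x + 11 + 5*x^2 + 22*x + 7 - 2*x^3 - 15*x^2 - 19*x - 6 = -2*x^3 - 10*x^2 + 2*x + 10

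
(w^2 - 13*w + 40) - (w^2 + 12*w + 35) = 5 - 25*w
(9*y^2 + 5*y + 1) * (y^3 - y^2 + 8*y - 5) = 9*y^5 - 4*y^4 + 68*y^3 - 6*y^2 - 17*y - 5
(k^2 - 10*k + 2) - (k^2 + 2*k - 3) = 5 - 12*k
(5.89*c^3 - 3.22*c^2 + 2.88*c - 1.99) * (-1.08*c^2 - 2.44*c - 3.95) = -6.3612*c^5 - 10.894*c^4 - 18.5191*c^3 + 7.841*c^2 - 6.5204*c + 7.8605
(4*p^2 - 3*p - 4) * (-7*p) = -28*p^3 + 21*p^2 + 28*p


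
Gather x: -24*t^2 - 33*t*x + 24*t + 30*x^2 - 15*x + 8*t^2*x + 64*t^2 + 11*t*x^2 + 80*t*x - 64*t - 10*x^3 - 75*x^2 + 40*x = 40*t^2 - 40*t - 10*x^3 + x^2*(11*t - 45) + x*(8*t^2 + 47*t + 25)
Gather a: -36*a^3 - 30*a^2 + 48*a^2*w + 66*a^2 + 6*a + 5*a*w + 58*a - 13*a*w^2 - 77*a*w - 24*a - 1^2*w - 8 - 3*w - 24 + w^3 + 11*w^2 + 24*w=-36*a^3 + a^2*(48*w + 36) + a*(-13*w^2 - 72*w + 40) + w^3 + 11*w^2 + 20*w - 32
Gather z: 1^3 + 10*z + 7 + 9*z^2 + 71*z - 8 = 9*z^2 + 81*z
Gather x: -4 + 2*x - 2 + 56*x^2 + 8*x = 56*x^2 + 10*x - 6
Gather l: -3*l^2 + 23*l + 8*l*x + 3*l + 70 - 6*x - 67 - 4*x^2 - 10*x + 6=-3*l^2 + l*(8*x + 26) - 4*x^2 - 16*x + 9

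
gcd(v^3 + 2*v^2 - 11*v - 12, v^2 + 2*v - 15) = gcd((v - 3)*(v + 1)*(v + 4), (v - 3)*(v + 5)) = v - 3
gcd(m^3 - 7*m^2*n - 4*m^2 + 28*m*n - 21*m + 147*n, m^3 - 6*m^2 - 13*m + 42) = m^2 - 4*m - 21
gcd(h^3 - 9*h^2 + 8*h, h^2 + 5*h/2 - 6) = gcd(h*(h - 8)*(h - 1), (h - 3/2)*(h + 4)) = 1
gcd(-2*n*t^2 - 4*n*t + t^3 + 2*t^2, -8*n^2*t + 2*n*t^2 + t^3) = -2*n*t + t^2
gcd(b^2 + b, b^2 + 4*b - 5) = 1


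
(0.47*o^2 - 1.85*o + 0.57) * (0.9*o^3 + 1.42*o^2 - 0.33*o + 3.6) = 0.423*o^5 - 0.9976*o^4 - 2.2691*o^3 + 3.1119*o^2 - 6.8481*o + 2.052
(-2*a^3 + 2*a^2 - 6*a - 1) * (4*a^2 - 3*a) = -8*a^5 + 14*a^4 - 30*a^3 + 14*a^2 + 3*a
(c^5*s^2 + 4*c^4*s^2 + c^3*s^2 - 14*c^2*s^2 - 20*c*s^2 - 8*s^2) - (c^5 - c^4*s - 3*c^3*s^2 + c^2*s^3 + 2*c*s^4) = c^5*s^2 - c^5 + 4*c^4*s^2 + c^4*s + 4*c^3*s^2 - c^2*s^3 - 14*c^2*s^2 - 2*c*s^4 - 20*c*s^2 - 8*s^2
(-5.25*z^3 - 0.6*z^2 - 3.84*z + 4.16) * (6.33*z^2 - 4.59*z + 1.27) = -33.2325*z^5 + 20.2995*z^4 - 28.2207*z^3 + 43.1964*z^2 - 23.9712*z + 5.2832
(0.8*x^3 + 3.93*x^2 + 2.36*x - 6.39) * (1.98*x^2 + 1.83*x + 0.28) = 1.584*x^5 + 9.2454*x^4 + 12.0887*x^3 - 7.233*x^2 - 11.0329*x - 1.7892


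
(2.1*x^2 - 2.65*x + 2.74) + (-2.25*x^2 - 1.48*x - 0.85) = -0.15*x^2 - 4.13*x + 1.89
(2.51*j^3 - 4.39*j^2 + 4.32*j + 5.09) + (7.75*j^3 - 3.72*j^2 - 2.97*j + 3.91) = 10.26*j^3 - 8.11*j^2 + 1.35*j + 9.0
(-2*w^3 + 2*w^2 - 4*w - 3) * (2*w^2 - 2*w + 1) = -4*w^5 + 8*w^4 - 14*w^3 + 4*w^2 + 2*w - 3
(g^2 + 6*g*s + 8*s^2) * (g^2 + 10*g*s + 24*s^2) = g^4 + 16*g^3*s + 92*g^2*s^2 + 224*g*s^3 + 192*s^4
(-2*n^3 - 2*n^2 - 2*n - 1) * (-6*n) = 12*n^4 + 12*n^3 + 12*n^2 + 6*n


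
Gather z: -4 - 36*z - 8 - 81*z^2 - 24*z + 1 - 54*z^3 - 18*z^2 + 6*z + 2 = -54*z^3 - 99*z^2 - 54*z - 9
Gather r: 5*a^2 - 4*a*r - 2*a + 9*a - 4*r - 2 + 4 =5*a^2 + 7*a + r*(-4*a - 4) + 2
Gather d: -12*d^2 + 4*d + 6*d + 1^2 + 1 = -12*d^2 + 10*d + 2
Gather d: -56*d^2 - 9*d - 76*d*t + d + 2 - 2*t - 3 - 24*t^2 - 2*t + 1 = -56*d^2 + d*(-76*t - 8) - 24*t^2 - 4*t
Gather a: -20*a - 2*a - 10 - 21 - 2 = -22*a - 33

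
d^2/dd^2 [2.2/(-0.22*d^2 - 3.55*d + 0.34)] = (0.21296*d^2 + 3.4364*d - 2.2*(0.44*d + 3.55)*(0.88*d + 7.1) - 0.32912)/(0.22*d^2 + 3.55*d - 0.34)^3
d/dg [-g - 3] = -1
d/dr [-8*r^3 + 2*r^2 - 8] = 4*r*(1 - 6*r)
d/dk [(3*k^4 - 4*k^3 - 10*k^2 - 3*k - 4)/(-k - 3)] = (-9*k^4 - 28*k^3 + 46*k^2 + 60*k + 5)/(k^2 + 6*k + 9)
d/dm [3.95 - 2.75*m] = -2.75000000000000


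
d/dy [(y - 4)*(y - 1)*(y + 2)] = 3*y^2 - 6*y - 6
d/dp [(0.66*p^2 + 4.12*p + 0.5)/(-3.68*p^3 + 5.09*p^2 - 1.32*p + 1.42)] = (2.4288*p^4 + 30.3232*p^3 - 16.322*p^2 - 3.2156*p + 6.5104)/(13.5424*p^6 - 37.4624*p^5 + 35.6233*p^4 - 23.8888*p^3 + 16.198*p^2 - 3.7488*p + 2.0164)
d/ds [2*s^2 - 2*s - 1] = 4*s - 2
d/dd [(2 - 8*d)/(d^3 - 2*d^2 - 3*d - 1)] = 2*(8*d^3 - 11*d^2 + 4*d + 7)/(d^6 - 4*d^5 - 2*d^4 + 10*d^3 + 13*d^2 + 6*d + 1)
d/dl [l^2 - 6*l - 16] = 2*l - 6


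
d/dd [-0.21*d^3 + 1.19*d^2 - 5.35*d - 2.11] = -0.63*d^2 + 2.38*d - 5.35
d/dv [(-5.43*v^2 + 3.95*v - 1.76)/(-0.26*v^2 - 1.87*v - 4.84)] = (11.1811*v^2 + 51.6472*v - 22.4092)/(0.0676*v^4 + 0.9724*v^3 + 6.0137*v^2 + 18.1016*v + 23.4256)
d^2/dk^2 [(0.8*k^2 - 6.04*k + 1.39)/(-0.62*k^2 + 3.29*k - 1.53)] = (1.37987200000001*k^3 + 1.34738399999999*k^2 - 17.365332*k + 29.607766)/(0.238328*k^6 - 3.794028*k^5 + 21.897222*k^4 - 54.336653*k^3 + 54.036693*k^2 - 23.104683*k + 3.581577)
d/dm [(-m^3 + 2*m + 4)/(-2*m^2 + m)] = 2*(m^4 - m^3 + 2*m^2 + 8*m - 2)/(m^2*(4*m^2 - 4*m + 1))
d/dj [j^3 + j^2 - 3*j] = 3*j^2 + 2*j - 3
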